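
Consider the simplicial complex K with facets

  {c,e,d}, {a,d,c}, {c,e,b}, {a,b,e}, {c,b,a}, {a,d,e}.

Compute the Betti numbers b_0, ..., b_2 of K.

We work with the vertex ordering a < b < c < d < e. The simplices of K, each written with vertices in increasing order, are:

  0-simplices (5): a, b, c, d, e
  1-simplices (9): ab, ac, ad, ae, bc, be, cd, ce, de
  2-simplices (6): abc, abe, acd, ade, bce, cde

so the chain groups are C_0 ≅ Z^5, C_1 ≅ Z^9, C_2 ≅ Z^6.

Boundary ∂_1: C_1 → C_0 is given by ∂[p,q] = [q] − [p].
The 5×9 boundary matrix has rank 4 and Smith normal form diag(1,1,1,1).

The boundary map ∂_2: C_2 → C_1 maps a triangle to the signed sum of its edges. For instance
  ∂cde = de − ce + cd,
  ∂ade = de − ae + ad.
As a 9×6 matrix over Z this has rank 5, with invariant factors (1,1,1,1,1).

From H_k ≅ ker(∂_k) / im(∂_{k+1}) we obtain:

  H_0: rank C_0 − rank ∂_1 = 5 − 4 = 1, and the invariant factors of ∂_1 are all 1, so H_0 = Z.
  H_1: rank ker ∂_1 − rank ∂_2 = (9 − 4) − 5 = 0, and the invariant factors of ∂_2 are all 1, so H_1 = 0.
  H_2: rank ker ∂_2 − rank ∂_3 = (6 − 5) − 0 = 1, and there is no ∂_3, so H_2 = Z.

(K is a triangulation of the 2-sphere S^2.)

Hence the Betti numbers are b_0 = 1, b_1 = 0, b_2 = 1.

b_0 = 1, b_1 = 0, b_2 = 1.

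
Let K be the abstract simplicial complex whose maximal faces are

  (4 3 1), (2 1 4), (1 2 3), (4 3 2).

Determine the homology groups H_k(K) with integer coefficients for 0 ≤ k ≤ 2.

H_0 = Z,  H_1 = 0,  H_2 = Z.

Fix the vertex order 1 < 2 < 3 < 4 and write every simplex with vertices in increasing order. Then dim K = 2 and the simplices of K are:

  0-simplices (4): [1], [2], [3], [4]
  1-simplices (6): [1,2], [1,3], [1,4], [2,3], [2,4], [3,4]
  2-simplices (4): [1,2,3], [1,2,4], [1,3,4], [2,3,4]

giving chain groups C_0 ≅ Z^4, C_1 ≅ Z^6, C_2 ≅ Z^4.

Boundary ∂_1: C_1 → C_0 sends each edge [p,q] (with p < q) to q − p.
The 4×6 boundary matrix has rank 3 and Smith normal form diag(1,1,1).

∂_2: C_2 → C_1 acts by ∂[p,q,r] = [q,r] − [p,r] + [p,q]. For instance
  ∂[1,2,4] = [2,4] − [1,4] + [1,2],
  ∂[1,3,4] = [3,4] − [1,4] + [1,3].
The 6×4 boundary matrix has rank 3 and Smith normal form diag(1,1,1).

Computing H_k = (kernel of ∂_k) / (image of ∂_{k+1}):

  H_0: rank C_0 − rank ∂_1 = 4 − 3 = 1, and the invariant factors of ∂_1 are all 1, so H_0 = Z.
  H_1: rank ker ∂_1 − rank ∂_2 = (6 − 3) − 3 = 0, and the invariant factors of ∂_2 are all 1, so H_1 = 0.
  H_2: rank ker ∂_2 − rank ∂_3 = (4 − 3) − 0 = 1, and there is no ∂_3, so H_2 = Z.

(K is a triangulation of the 2-sphere S^2.)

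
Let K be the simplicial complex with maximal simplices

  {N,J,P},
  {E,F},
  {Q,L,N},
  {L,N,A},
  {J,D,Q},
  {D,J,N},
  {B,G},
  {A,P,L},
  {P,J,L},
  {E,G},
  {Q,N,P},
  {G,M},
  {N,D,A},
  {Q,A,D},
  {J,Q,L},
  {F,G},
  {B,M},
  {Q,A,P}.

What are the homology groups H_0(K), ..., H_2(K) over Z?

H_0 = Z^2,  H_1 = Z^2 ⊕ Z/2,  H_2 = 0.

We work with the vertex ordering A < B < D < E < F < G < J < L < M < N < P < Q. The simplices of K, each written with vertices in increasing order, are:

  0-simplices (12): A, B, D, E, F, G, J, L, M, N, P, Q
  1-simplices (24): AD, AL, AN, AP, AQ, BG, BM, DJ, DN, DQ, EF, EG, FG, GM, JL, JN, JP, JQ, LN, LP, LQ, NP, NQ, PQ
  2-simplices (12): ADN, ADQ, ALN, ALP, APQ, DJN, DJQ, JLP, JLQ, JNP, LNQ, NPQ

so the chain groups are C_0 ≅ Z^12, C_1 ≅ Z^24, C_2 ≅ Z^12.

The boundary map ∂_1: C_1 → C_0 is given by ∂[p,q] = [q] − [p].
The 12×24 boundary matrix has rank 10 and Smith normal form diag(1,1,1,1,1,1,1,1,1,1).

The boundary map ∂_2: C_2 → C_1 acts by ∂[p,q,r] = [q,r] − [p,r] + [p,q]. For instance
  ∂JLQ = LQ − JQ + JL,
  ∂DJN = JN − DN + DJ.
The 24×12 boundary matrix has rank 12 and Smith normal form diag(1,1,1,1,1,1,1,1,1,1,1,2).

Computing H_k = (kernel of ∂_k) / (image of ∂_{k+1}):

  H_0: rank C_0 − rank ∂_1 = 12 − 10 = 2, and the invariant factors of ∂_1 are all 1, so H_0 = Z^2.
  H_1: rank ker ∂_1 − rank ∂_2 = (24 − 10) − 12 = 2, and ∂_2 has invariant factor 2 > 1, so H_1 = Z^2 ⊕ Z/2.
  H_2: rank ker ∂_2 − rank ∂_3 = (12 − 12) − 0 = 0, and there is no ∂_3, so H_2 = 0.

(K is a triangulation of the disjoint union of a wedge of 2 circles and the real projective plane RP^2.)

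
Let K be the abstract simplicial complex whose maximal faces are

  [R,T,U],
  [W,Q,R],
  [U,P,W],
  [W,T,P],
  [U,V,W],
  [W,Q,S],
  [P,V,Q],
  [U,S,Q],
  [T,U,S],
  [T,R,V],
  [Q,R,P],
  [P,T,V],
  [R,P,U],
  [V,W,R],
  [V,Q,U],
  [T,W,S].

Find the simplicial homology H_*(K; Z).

H_0 ≅ Z,  H_1 ≅ Z^2,  H_2 ≅ Z.

K has 8 vertices, 24 edges, 16 triangles.
rank ∂_0 = 0, rank ∂_1 = 7 ⇒ b_0 = 8 − 0 − 7 = 1; all invariant factors of ∂_1 are 1 so no torsion. So H_0 ≅ Z.
rank ∂_1 = 7, rank ∂_2 = 15 ⇒ b_1 = 24 − 7 − 15 = 2; all invariant factors of ∂_2 are 1 so no torsion. So H_1 ≅ Z^2.
rank ∂_2 = 15, rank ∂_3 = 0 ⇒ b_2 = 16 − 15 − 0 = 1. So H_2 ≅ Z.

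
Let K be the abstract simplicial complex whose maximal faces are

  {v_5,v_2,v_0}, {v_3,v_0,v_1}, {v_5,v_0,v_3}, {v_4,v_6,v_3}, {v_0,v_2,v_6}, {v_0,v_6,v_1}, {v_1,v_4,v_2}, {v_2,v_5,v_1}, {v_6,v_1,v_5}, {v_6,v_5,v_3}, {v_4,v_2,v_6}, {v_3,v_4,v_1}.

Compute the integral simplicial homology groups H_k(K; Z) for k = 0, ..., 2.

H_0 = Z,  H_1 = Z/2,  H_2 = 0.

We work with the vertex ordering v_0 < v_1 < v_2 < v_3 < v_4 < v_5 < v_6. The simplices of K, each written with vertices in increasing order, are:

  0-simplices (7): [v_0], [v_1], [v_2], [v_3], [v_4], [v_5], [v_6]
  1-simplices (18): (18 of them)
  2-simplices (12): (12 of them)

giving chain groups C_0 ≅ Z^7, C_1 ≅ Z^18, C_2 ≅ Z^12.

The boundary map ∂_1: C_1 → C_0 is given by ∂[p,q] = [q] − [p]. For instance
  ∂[v_4,v_6] = [v_6] − [v_4].
The 7×18 boundary matrix has rank 6 and Smith normal form diag(1,1,1,1,1,1).

The boundary map ∂_2: C_2 → C_1 acts by ∂[p,q,r] = [q,r] − [p,r] + [p,q]. For instance
  ∂[v_0,v_3,v_5] = [v_3,v_5] − [v_0,v_5] + [v_0,v_3],
  ∂[v_0,v_2,v_6] = [v_2,v_6] − [v_0,v_6] + [v_0,v_2].
As a 18×12 matrix over Z this has rank 12, with invariant factors (1,1,1,1,1,1,1,1,1,1,1,2).

Now H_k = ker ∂_k / im ∂_{k+1}, so:

  H_0: rank C_0 − rank ∂_1 = 7 − 6 = 1, and the invariant factors of ∂_1 are all 1, so H_0 = Z.
  H_1: rank ker ∂_1 − rank ∂_2 = (18 − 6) − 12 = 0, and ∂_2 has invariant factor 2 > 1, so H_1 = Z/2.
  H_2: rank ker ∂_2 − rank ∂_3 = (12 − 12) − 0 = 0, and there is no ∂_3, so H_2 = 0.

(K is a triangulation of the real projective plane RP^2.)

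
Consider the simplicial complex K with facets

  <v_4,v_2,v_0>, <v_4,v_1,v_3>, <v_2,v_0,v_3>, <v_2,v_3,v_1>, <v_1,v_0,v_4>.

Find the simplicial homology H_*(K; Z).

H_0 = Z,  H_1 = Z,  H_2 = 0.

Order the vertices as v_0 < v_1 < v_2 < v_3 < v_4. Listing each simplex with vertices in this order, K has dimension 2 with simplices:

  0-simplices (5): [v_0], [v_1], [v_2], [v_3], [v_4]
  1-simplices (10): [v_0,v_1], [v_0,v_2], [v_0,v_3], [v_0,v_4], [v_1,v_2], [v_1,v_3], [v_1,v_4], [v_2,v_3], [v_2,v_4], [v_3,v_4]
  2-simplices (5): [v_0,v_1,v_4], [v_0,v_2,v_3], [v_0,v_2,v_4], [v_1,v_2,v_3], [v_1,v_3,v_4]

giving chain groups C_0 ≅ Z^5, C_1 ≅ Z^10, C_2 ≅ Z^5.

∂_1: C_1 → C_0 sends each edge [p,q] (with p < q) to q − p.
As a 5×10 matrix over Z this has rank 4, with invariant factors (1,1,1,1).

The boundary map ∂_2: C_2 → C_1 maps a triangle to the signed sum of its edges. For instance
  ∂[v_0,v_2,v_3] = [v_2,v_3] − [v_0,v_3] + [v_0,v_2],
  ∂[v_0,v_1,v_4] = [v_1,v_4] − [v_0,v_4] + [v_0,v_1].
The resulting 10×5 matrix has rank 5, and its Smith normal form has invariant factors (1,1,1,1,1).

From H_k ≅ ker(∂_k) / im(∂_{k+1}) we obtain:

  H_0: rank C_0 − rank ∂_1 = 5 − 4 = 1, and the invariant factors of ∂_1 are all 1, so H_0 = Z.
  H_1: rank ker ∂_1 − rank ∂_2 = (10 − 4) − 5 = 1, and the invariant factors of ∂_2 are all 1, so H_1 = Z.
  H_2: rank ker ∂_2 − rank ∂_3 = (5 − 5) − 0 = 0, and there is no ∂_3, so H_2 = 0.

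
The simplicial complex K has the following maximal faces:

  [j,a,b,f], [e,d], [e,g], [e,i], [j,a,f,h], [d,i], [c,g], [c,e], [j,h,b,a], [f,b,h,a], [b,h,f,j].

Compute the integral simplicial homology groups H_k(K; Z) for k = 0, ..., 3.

H_0 = Z^2,  H_1 = Z^2,  H_2 = 0,  H_3 = Z.

Fix the vertex order a < b < c < d < e < f < g < h < i < j and write every simplex with vertices in increasing order. Then dim K = 3 and the simplices of K are:

  0-simplices (10): a, b, c, d, e, f, g, h, i, j
  1-simplices (16): ab, af, ah, aj, bf, bh, bj, ce, cg, de, di, eg, ei, fh, fj, hj
  2-simplices (10): abf, abh, abj, afh, afj, ahj, bfh, bfj, bhj, fhj
  3-simplices (5): abfh, abfj, abhj, afhj, bfhj

giving chain groups C_0 ≅ Z^10, C_1 ≅ Z^16, C_2 ≅ Z^10, C_3 ≅ Z^5.

The boundary map ∂_1: C_1 → C_0 sends each edge [p,q] (with p < q) to q − p.
As a 10×16 matrix over Z this has rank 8, with invariant factors (1,1,1,1,1,1,1,1).

Boundary ∂_2: C_2 → C_1 sends each 2-simplex [p,q,r] to [q,r] − [p,r] + [p,q]. For instance
  ∂abj = bj − aj + ab,
  ∂bhj = hj − bj + bh.
The resulting 16×10 matrix has rank 6, and its Smith normal form has invariant factors (1,1,1,1,1,1).

The boundary map ∂_3: C_3 → C_2 sends each 3-simplex σ to the alternating sum Σ_i (−1)^i (σ with its i-th vertex removed). For instance
  ∂abhj = bhj − ahj + abj − abh,
  ∂afhj = fhj − ahj + afj − afh.
The 10×5 boundary matrix has rank 4 and Smith normal form diag(1,1,1,1).

From H_k ≅ ker(∂_k) / im(∂_{k+1}) we obtain:

  H_0: rank C_0 − rank ∂_1 = 10 − 8 = 2, and the invariant factors of ∂_1 are all 1, so H_0 = Z^2.
  H_1: rank ker ∂_1 − rank ∂_2 = (16 − 8) − 6 = 2, and the invariant factors of ∂_2 are all 1, so H_1 = Z^2.
  H_2: rank ker ∂_2 − rank ∂_3 = (10 − 6) − 4 = 0, and the invariant factors of ∂_3 are all 1, so H_2 = 0.
  H_3: rank ker ∂_3 − rank ∂_4 = (5 − 4) − 0 = 1, and there is no ∂_4, so H_3 = Z.

As a check, the Euler characteristic is 10 − 16 + 10 − 5 = -1, which agrees with 2 − 2 + 0 − 1 = -1.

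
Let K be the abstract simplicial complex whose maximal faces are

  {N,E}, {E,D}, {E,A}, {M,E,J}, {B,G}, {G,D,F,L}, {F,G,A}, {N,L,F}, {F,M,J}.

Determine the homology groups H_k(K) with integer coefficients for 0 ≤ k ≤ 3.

H_0 = Z,  H_1 = Z^3,  H_2 = 0,  H_3 = 0.

Take the total order A < B < D < E < F < G < J < L < M < N on the vertex set. Then K (dimension 3) consists of the simplices:

  0-simplices (10): A, B, D, E, F, G, J, L, M, N
  1-simplices (19): AE, AF, AG, BG, DE, DF, DG, DL, EJ, EM, EN, FG, FJ, FL, FM, FN, GL, JM, LN
  2-simplices (8): AFG, DFG, DFL, DGL, EJM, FGL, FJM, FLN
  3-simplices (1): DFGL

giving chain groups C_0 ≅ Z^10, C_1 ≅ Z^19, C_2 ≅ Z^8, C_3 ≅ Z^1.

∂_1: C_1 → C_0 maps an edge to its endpoints' difference, ∂[p,q] = q − p. For instance
  ∂AF = F − A.
As a 10×19 matrix over Z this has rank 9, with invariant factors (1,1,1,1,1,1,1,1,1).

Boundary ∂_2: C_2 → C_1 acts by ∂[p,q,r] = [q,r] − [p,r] + [p,q]. For instance
  ∂AFG = FG − AG + AF,
  ∂FGL = GL − FL + FG.
The 19×8 boundary matrix has rank 7 and Smith normal form diag(1,1,1,1,1,1,1).

The boundary map ∂_3: C_3 → C_2 sends each 3-simplex σ to the alternating sum Σ_i (−1)^i (σ with its i-th vertex removed). For instance
  ∂DFGL = FGL − DGL + DFL − DFG.
The resulting 8×1 matrix has rank 1, and its Smith normal form has invariant factors (1).

Reading off H_k = ker ∂_k / im ∂_{k+1}:

  H_0: rank C_0 − rank ∂_1 = 10 − 9 = 1, and the invariant factors of ∂_1 are all 1, so H_0 ≅ Z.
  H_1: rank ker ∂_1 − rank ∂_2 = (19 − 9) − 7 = 3, and the invariant factors of ∂_2 are all 1, so H_1 ≅ Z^3.
  H_2: rank ker ∂_2 − rank ∂_3 = (8 − 7) − 1 = 0, and the invariant factors of ∂_3 are all 1, so H_2 ≅ 0.
  H_3: rank ker ∂_3 − rank ∂_4 = (1 − 1) − 0 = 0, and there is no ∂_4, so H_3 ≅ 0.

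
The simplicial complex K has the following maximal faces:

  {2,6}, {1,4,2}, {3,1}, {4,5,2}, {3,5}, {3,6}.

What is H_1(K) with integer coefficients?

H_1 ≅ Z^2.

Fix the vertex order 1 < 2 < 3 < 4 < 5 < 6 and write every simplex with vertices in increasing order. Then dim K = 2 and the simplices of K are:

  0-simplices (6): [1], [2], [3], [4], [5], [6]
  1-simplices (9): [1,2], [1,3], [1,4], [2,4], [2,5], [2,6], [3,5], [3,6], [4,5]
  2-simplices (2): [1,2,4], [2,4,5]

Hence C_0 ≅ Z^6, C_1 ≅ Z^9, C_2 ≅ Z^2.

The boundary map ∂_1: C_1 → C_0 maps an edge to its endpoints' difference, ∂[p,q] = q − p. For instance
  ∂[4,5] = [5] − [4].
The 6×9 boundary matrix has rank 5 and Smith normal form diag(1,1,1,1,1).

Boundary ∂_2: C_2 → C_1 sends each 2-simplex [p,q,r] to [q,r] − [p,r] + [p,q]. For instance
  ∂[1,2,4] = [2,4] − [1,4] + [1,2],
  ∂[2,4,5] = [4,5] − [2,5] + [2,4].
As a 9×2 matrix over Z this has rank 2, with invariant factors (1,1).

Reading off H_k = ker ∂_k / im ∂_{k+1}:

  H_1: rank ker ∂_1 − rank ∂_2 = (9 − 5) − 2 = 2, and the invariant factors of ∂_2 are all 1, so H_1 ≅ Z^2.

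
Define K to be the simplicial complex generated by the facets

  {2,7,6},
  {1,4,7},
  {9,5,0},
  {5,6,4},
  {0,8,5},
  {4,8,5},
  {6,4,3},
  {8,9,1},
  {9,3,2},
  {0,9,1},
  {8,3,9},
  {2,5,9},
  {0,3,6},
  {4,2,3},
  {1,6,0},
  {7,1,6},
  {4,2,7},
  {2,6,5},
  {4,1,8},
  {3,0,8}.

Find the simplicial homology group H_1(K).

H_1 ≅ Z × Z/2.

Take the total order 0 < 1 < 2 < 3 < 4 < 5 < 6 < 7 < 8 < 9 on the vertex set. Then K (dimension 2) consists of the simplices:

  0-simplices (10): [0], [1], [2], [3], [4], [5], [6], [7], [8], [9]
  1-simplices (30): (30 of them)
  2-simplices (20): (20 of them)

Hence C_0 ≅ Z^10, C_1 ≅ Z^30, C_2 ≅ Z^20.

The boundary map ∂_1: C_1 → C_0 maps an edge to its endpoints' difference, ∂[p,q] = q − p. For instance
  ∂[8,9] = [9] − [8].
The resulting 10×30 matrix has rank 9, and its Smith normal form has invariant factors (1,1,1,1,1,1,1,1,1).

The boundary map ∂_2: C_2 → C_1 maps a triangle to the signed sum of its edges. For instance
  ∂[0,5,9] = [5,9] − [0,9] + [0,5],
  ∂[4,5,6] = [5,6] − [4,6] + [4,5].
This gives a 30×20 integer matrix of rank 20; reducing to Smith normal form yields diagonal entries (1,1,1,1,1,1,1,1,1,1,1,1,1,1,1,1,1,1,1,2).

Computing H_k = (kernel of ∂_k) / (image of ∂_{k+1}):

  H_1: rank ker ∂_1 − rank ∂_2 = (30 − 9) − 20 = 1, and ∂_2 has invariant factor 2 > 1, so H_1 = Z × Z/2.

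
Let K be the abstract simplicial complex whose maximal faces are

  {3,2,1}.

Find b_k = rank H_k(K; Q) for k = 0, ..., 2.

b_0 = 1, b_1 = 0, b_2 = 0.

Fix the vertex order 1 < 2 < 3 and write every simplex with vertices in increasing order. Then dim K = 2 and the simplices of K are:

  0-simplices (3): [1], [2], [3]
  1-simplices (3): [1,2], [1,3], [2,3]
  2-simplices (1): [1,2,3]

so the chain groups are C_0 ≅ Z^3, C_1 ≅ Z^3, C_2 ≅ Z^1.

∂_1: C_1 → C_0 is given by ∂[p,q] = [q] − [p]. For instance
  ∂[2,3] = [3] − [2].
The 3×3 boundary matrix has rank 2 and Smith normal form diag(1,1).

Boundary ∂_2: C_2 → C_1 sends each 2-simplex [p,q,r] to [q,r] − [p,r] + [p,q]. For instance
  ∂[1,2,3] = [2,3] − [1,3] + [1,2].
The 3×1 boundary matrix has rank 1 and Smith normal form diag(1).

From H_k ≅ ker(∂_k) / im(∂_{k+1}) we obtain:

  H_0: rank C_0 − rank ∂_1 = 3 − 2 = 1, and the invariant factors of ∂_1 are all 1, so H_0 ≅ Z.
  H_1: rank ker ∂_1 − rank ∂_2 = (3 − 2) − 1 = 0, and the invariant factors of ∂_2 are all 1, so H_1 ≅ 0.
  H_2: rank ker ∂_2 − rank ∂_3 = (1 − 1) − 0 = 0, and there is no ∂_3, so H_2 ≅ 0.

As a check, the Euler characteristic is 3 − 3 + 1 = 1, which agrees with 1 − 0 + 0 = 1.

Hence the Betti numbers are b_0 = 1, b_1 = 0, b_2 = 0.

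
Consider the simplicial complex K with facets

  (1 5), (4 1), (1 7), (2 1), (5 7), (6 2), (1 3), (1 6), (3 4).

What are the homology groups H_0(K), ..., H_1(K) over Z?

H_0 ≅ Z,  H_1 ≅ Z^3.

Order the vertices as 1 < 2 < 3 < 4 < 5 < 6 < 7. Listing each simplex with vertices in this order, K has dimension 1 with simplices:

  0-simplices (7): [1], [2], [3], [4], [5], [6], [7]
  1-simplices (9): [1,2], [1,3], [1,4], [1,5], [1,6], [1,7], [2,6], [3,4], [5,7]

so the chain groups are C_0 ≅ Z^7, C_1 ≅ Z^9.

Boundary ∂_1: C_1 → C_0 maps an edge to its endpoints' difference, ∂[p,q] = q − p.
The 7×9 boundary matrix has rank 6 and Smith normal form diag(1,1,1,1,1,1).

Now H_k = ker ∂_k / im ∂_{k+1}, so:

  H_0: rank C_0 − rank ∂_1 = 7 − 6 = 1, and the invariant factors of ∂_1 are all 1, so H_0 = Z.
  H_1: rank ker ∂_1 − rank ∂_2 = (9 − 6) − 0 = 3, and there is no ∂_2, so H_1 = Z^3.

As a check, the Euler characteristic is 7 − 9 = -2, which agrees with 1 − 3 = -2.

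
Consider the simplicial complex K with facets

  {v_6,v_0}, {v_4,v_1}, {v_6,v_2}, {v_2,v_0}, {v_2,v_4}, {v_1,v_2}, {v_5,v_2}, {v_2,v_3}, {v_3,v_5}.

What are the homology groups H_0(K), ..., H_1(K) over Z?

We work with the vertex ordering v_0 < v_1 < v_2 < v_3 < v_4 < v_5 < v_6. The simplices of K, each written with vertices in increasing order, are:

  0-simplices (7): [v_0], [v_1], [v_2], [v_3], [v_4], [v_5], [v_6]
  1-simplices (9): [v_0,v_2], [v_0,v_6], [v_1,v_2], [v_1,v_4], [v_2,v_3], [v_2,v_4], [v_2,v_5], [v_2,v_6], [v_3,v_5]

giving chain groups C_0 ≅ Z^7, C_1 ≅ Z^9.

The boundary map ∂_1: C_1 → C_0 is given by ∂[p,q] = [q] − [p]. For instance
  ∂[v_2,v_5] = [v_5] − [v_2].
As a 7×9 matrix over Z this has rank 6, with invariant factors (1,1,1,1,1,1).

Computing H_k = (kernel of ∂_k) / (image of ∂_{k+1}):

  H_0: rank C_0 − rank ∂_1 = 7 − 6 = 1, and the invariant factors of ∂_1 are all 1, so H_0 ≅ Z.
  H_1: rank ker ∂_1 − rank ∂_2 = (9 − 6) − 0 = 3, and there is no ∂_2, so H_1 ≅ Z^3.

As a check, the Euler characteristic is 7 − 9 = -2, which agrees with 1 − 3 = -2.

H_0 ≅ Z,  H_1 ≅ Z^3.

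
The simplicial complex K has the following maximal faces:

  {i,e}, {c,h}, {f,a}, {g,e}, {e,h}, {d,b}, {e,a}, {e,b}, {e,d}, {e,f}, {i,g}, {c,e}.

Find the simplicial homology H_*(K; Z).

We work with the vertex ordering a < b < c < d < e < f < g < h < i. The simplices of K, each written with vertices in increasing order, are:

  0-simplices (9): a, b, c, d, e, f, g, h, i
  1-simplices (12): ae, af, bd, be, ce, ch, de, ef, eg, eh, ei, gi

giving chain groups C_0 ≅ Z^9, C_1 ≅ Z^12.

The boundary map ∂_1: C_1 → C_0 sends each edge [p,q] (with p < q) to q − p. For instance
  ∂be = e − b.
The resulting 9×12 matrix has rank 8, and its Smith normal form has invariant factors (1,1,1,1,1,1,1,1).

Reading off H_k = ker ∂_k / im ∂_{k+1}:

  H_0: rank C_0 − rank ∂_1 = 9 − 8 = 1, and the invariant factors of ∂_1 are all 1, so H_0 = Z.
  H_1: rank ker ∂_1 − rank ∂_2 = (12 − 8) − 0 = 4, and there is no ∂_2, so H_1 = Z^4.

(K is a triangulation of a wedge of 4 circles.)

H_0 ≅ Z,  H_1 ≅ Z^4.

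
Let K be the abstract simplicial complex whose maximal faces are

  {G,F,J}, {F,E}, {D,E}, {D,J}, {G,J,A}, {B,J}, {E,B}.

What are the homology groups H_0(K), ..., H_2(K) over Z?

We work with the vertex ordering A < B < D < E < F < G < J. The simplices of K, each written with vertices in increasing order, are:

  0-simplices (7): A, B, D, E, F, G, J
  1-simplices (10): AG, AJ, BE, BJ, DE, DJ, EF, FG, FJ, GJ
  2-simplices (2): AGJ, FGJ

so the chain groups are C_0 ≅ Z^7, C_1 ≅ Z^10, C_2 ≅ Z^2.

The boundary map ∂_1: C_1 → C_0 is given by ∂[p,q] = [q] − [p]. For instance
  ∂EF = F − E.
As a 7×10 matrix over Z this has rank 6, with invariant factors (1,1,1,1,1,1).

∂_2: C_2 → C_1 sends each 2-simplex [p,q,r] to [q,r] − [p,r] + [p,q]. For instance
  ∂AGJ = GJ − AJ + AG,
  ∂FGJ = GJ − FJ + FG.
The 10×2 boundary matrix has rank 2 and Smith normal form diag(1,1).

Computing H_k = (kernel of ∂_k) / (image of ∂_{k+1}):

  H_0: rank C_0 − rank ∂_1 = 7 − 6 = 1, and the invariant factors of ∂_1 are all 1, so H_0 = Z.
  H_1: rank ker ∂_1 − rank ∂_2 = (10 − 6) − 2 = 2, and the invariant factors of ∂_2 are all 1, so H_1 = Z^2.
  H_2: rank ker ∂_2 − rank ∂_3 = (2 − 2) − 0 = 0, and there is no ∂_3, so H_2 = 0.

H_0 ≅ Z,  H_1 ≅ Z^2,  H_2 = 0.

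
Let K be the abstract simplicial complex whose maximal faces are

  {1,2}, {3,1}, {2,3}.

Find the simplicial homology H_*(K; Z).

H_0 = Z,  H_1 = Z.

Order the vertices as 1 < 2 < 3. Listing each simplex with vertices in this order, K has dimension 1 with simplices:

  0-simplices (3): [1], [2], [3]
  1-simplices (3): [1,2], [1,3], [2,3]

giving chain groups C_0 ≅ Z^3, C_1 ≅ Z^3.

The boundary map ∂_1: C_1 → C_0 maps an edge to its endpoints' difference, ∂[p,q] = q − p.
This gives a 3×3 integer matrix of rank 2; reducing to Smith normal form yields diagonal entries (1,1).

Now H_k = ker ∂_k / im ∂_{k+1}, so:

  H_0: rank C_0 − rank ∂_1 = 3 − 2 = 1, and the invariant factors of ∂_1 are all 1, so H_0 = Z.
  H_1: rank ker ∂_1 − rank ∂_2 = (3 − 2) − 0 = 1, and there is no ∂_2, so H_1 = Z.

(K is a triangulation of the circle S^1.)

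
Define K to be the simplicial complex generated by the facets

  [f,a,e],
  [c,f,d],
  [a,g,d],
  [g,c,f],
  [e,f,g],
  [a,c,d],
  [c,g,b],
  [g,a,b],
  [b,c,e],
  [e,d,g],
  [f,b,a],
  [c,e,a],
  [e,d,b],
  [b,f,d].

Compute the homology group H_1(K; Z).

Fix the vertex order a < b < c < d < e < f < g and write every simplex with vertices in increasing order. Then dim K = 2 and the simplices of K are:

  0-simplices (7): a, b, c, d, e, f, g
  1-simplices (21): ab, ac, ad, ae, af, ag, bc, bd, be, bf, bg, cd, ce, cf, cg, de, df, dg, ef, eg, fg
  2-simplices (14): abf, abg, acd, ace, adg, aef, bce, bcg, bde, bdf, cdf, cfg, deg, efg

giving chain groups C_0 ≅ Z^7, C_1 ≅ Z^21, C_2 ≅ Z^14.

The boundary map ∂_1: C_1 → C_0 maps an edge to its endpoints' difference, ∂[p,q] = q − p. For instance
  ∂ag = g − a.
The resulting 7×21 matrix has rank 6, and its Smith normal form has invariant factors (1,1,1,1,1,1).

Boundary ∂_2: C_2 → C_1 sends each 2-simplex [p,q,r] to [q,r] − [p,r] + [p,q]. For instance
  ∂ace = ce − ae + ac,
  ∂deg = eg − dg + de.
As a 21×14 matrix over Z this has rank 13, with invariant factors (1,1,1,1,1,1,1,1,1,1,1,1,1).

Computing H_k = (kernel of ∂_k) / (image of ∂_{k+1}):

  H_1: rank ker ∂_1 − rank ∂_2 = (21 − 6) − 13 = 2, and the invariant factors of ∂_2 are all 1, so H_1 ≅ Z^2.

H_1 = Z^2.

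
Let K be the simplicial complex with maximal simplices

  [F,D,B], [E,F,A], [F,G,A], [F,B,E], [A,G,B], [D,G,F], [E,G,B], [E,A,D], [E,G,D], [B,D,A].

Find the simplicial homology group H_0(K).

We work with the vertex ordering A < B < D < E < F < G. The simplices of K, each written with vertices in increasing order, are:

  0-simplices (6): A, B, D, E, F, G
  1-simplices (15): AB, AD, AE, AF, AG, BD, BE, BF, BG, DE, DF, DG, EF, EG, FG
  2-simplices (10): ABD, ABG, ADE, AEF, AFG, BDF, BEF, BEG, DEG, DFG

giving chain groups C_0 ≅ Z^6, C_1 ≅ Z^15, C_2 ≅ Z^10.

∂_1: C_1 → C_0 is given by ∂[p,q] = [q] − [p].
This gives a 6×15 integer matrix of rank 5; reducing to Smith normal form yields diagonal entries (1,1,1,1,1).

Boundary ∂_2: C_2 → C_1 sends each 2-simplex [p,q,r] to [q,r] − [p,r] + [p,q]. For instance
  ∂BEG = EG − BG + BE,
  ∂DEG = EG − DG + DE.
The resulting 15×10 matrix has rank 10, and its Smith normal form has invariant factors (1,1,1,1,1,1,1,1,1,2).

From H_k ≅ ker(∂_k) / im(∂_{k+1}) we obtain:

  H_0: rank C_0 − rank ∂_1 = 6 − 5 = 1, and the invariant factors of ∂_1 are all 1, so H_0 ≅ Z.

H_0 ≅ Z.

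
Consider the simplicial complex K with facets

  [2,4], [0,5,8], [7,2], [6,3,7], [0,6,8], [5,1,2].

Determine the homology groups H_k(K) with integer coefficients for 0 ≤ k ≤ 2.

H_0 = Z,  H_1 = Z,  H_2 = 0.

K has 9 vertices, 13 edges, 4 triangles.
rank ∂_0 = 0, rank ∂_1 = 8 ⇒ b_0 = 9 − 0 − 8 = 1; all invariant factors of ∂_1 are 1 so no torsion. So H_0 ≅ Z.
rank ∂_1 = 8, rank ∂_2 = 4 ⇒ b_1 = 13 − 8 − 4 = 1; all invariant factors of ∂_2 are 1 so no torsion. So H_1 ≅ Z.
rank ∂_2 = 4, rank ∂_3 = 0 ⇒ b_2 = 4 − 4 − 0 = 0. So H_2 ≅ 0.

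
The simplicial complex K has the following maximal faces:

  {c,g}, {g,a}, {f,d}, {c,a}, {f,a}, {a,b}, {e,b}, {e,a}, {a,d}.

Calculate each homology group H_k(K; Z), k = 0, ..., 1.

Take the total order a < b < c < d < e < f < g on the vertex set. Then K (dimension 1) consists of the simplices:

  0-simplices (7): a, b, c, d, e, f, g
  1-simplices (9): ab, ac, ad, ae, af, ag, be, cg, df

giving chain groups C_0 ≅ Z^7, C_1 ≅ Z^9.

Boundary ∂_1: C_1 → C_0 maps an edge to its endpoints' difference, ∂[p,q] = q − p. For instance
  ∂ae = e − a.
As a 7×9 matrix over Z this has rank 6, with invariant factors (1,1,1,1,1,1).

From H_k ≅ ker(∂_k) / im(∂_{k+1}) we obtain:

  H_0: rank C_0 − rank ∂_1 = 7 − 6 = 1, and the invariant factors of ∂_1 are all 1, so H_0 = Z.
  H_1: rank ker ∂_1 − rank ∂_2 = (9 − 6) − 0 = 3, and there is no ∂_2, so H_1 = Z^3.

As a check, the Euler characteristic is 7 − 9 = -2, which agrees with 1 − 3 = -2.
(K is a triangulation of a wedge of 3 circles.)

H_0 = Z,  H_1 = Z^3.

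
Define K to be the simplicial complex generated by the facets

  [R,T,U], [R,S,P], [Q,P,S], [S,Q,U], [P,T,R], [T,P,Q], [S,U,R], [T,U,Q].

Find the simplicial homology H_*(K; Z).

H_0 = Z,  H_1 = 0,  H_2 = Z.

Order the vertices as P < Q < R < S < T < U. Listing each simplex with vertices in this order, K has dimension 2 with simplices:

  0-simplices (6): P, Q, R, S, T, U
  1-simplices (12): PQ, PR, PS, PT, QS, QT, QU, RS, RT, RU, SU, TU
  2-simplices (8): PQS, PQT, PRS, PRT, QSU, QTU, RSU, RTU

so the chain groups are C_0 ≅ Z^6, C_1 ≅ Z^12, C_2 ≅ Z^8.

∂_1: C_1 → C_0 maps an edge to its endpoints' difference, ∂[p,q] = q − p.
The resulting 6×12 matrix has rank 5, and its Smith normal form has invariant factors (1,1,1,1,1).

∂_2: C_2 → C_1 acts by ∂[p,q,r] = [q,r] − [p,r] + [p,q]. For instance
  ∂PQS = QS − PS + PQ,
  ∂PQT = QT − PT + PQ.
The resulting 12×8 matrix has rank 7, and its Smith normal form has invariant factors (1,1,1,1,1,1,1).

Computing H_k = (kernel of ∂_k) / (image of ∂_{k+1}):

  H_0: rank C_0 − rank ∂_1 = 6 − 5 = 1, and the invariant factors of ∂_1 are all 1, so H_0 ≅ Z.
  H_1: rank ker ∂_1 − rank ∂_2 = (12 − 5) − 7 = 0, and the invariant factors of ∂_2 are all 1, so H_1 ≅ 0.
  H_2: rank ker ∂_2 − rank ∂_3 = (8 − 7) − 0 = 1, and there is no ∂_3, so H_2 ≅ Z.

As a check, the Euler characteristic is 6 − 12 + 8 = 2, which agrees with 1 − 0 + 1 = 2.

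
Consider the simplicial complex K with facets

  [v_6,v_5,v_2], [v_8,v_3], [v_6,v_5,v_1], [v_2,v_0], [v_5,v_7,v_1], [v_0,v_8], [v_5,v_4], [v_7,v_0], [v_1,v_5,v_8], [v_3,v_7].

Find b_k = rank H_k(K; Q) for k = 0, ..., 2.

Fix the vertex order v_0 < v_1 < v_2 < v_3 < v_4 < v_5 < v_6 < v_7 < v_8 and write every simplex with vertices in increasing order. Then dim K = 2 and the simplices of K are:

  0-simplices (9): [v_0], [v_1], [v_2], [v_3], [v_4], [v_5], [v_6], [v_7], [v_8]
  1-simplices (15): (15 of them)
  2-simplices (4): [v_1,v_5,v_6], [v_1,v_5,v_7], [v_1,v_5,v_8], [v_2,v_5,v_6]

giving chain groups C_0 ≅ Z^9, C_1 ≅ Z^15, C_2 ≅ Z^4.

∂_1: C_1 → C_0 is given by ∂[p,q] = [q] − [p]. For instance
  ∂[v_1,v_6] = [v_6] − [v_1].
The 9×15 boundary matrix has rank 8 and Smith normal form diag(1,1,1,1,1,1,1,1).

∂_2: C_2 → C_1 maps a triangle to the signed sum of its edges. For instance
  ∂[v_1,v_5,v_7] = [v_5,v_7] − [v_1,v_7] + [v_1,v_5],
  ∂[v_1,v_5,v_6] = [v_5,v_6] − [v_1,v_6] + [v_1,v_5].
As a 15×4 matrix over Z this has rank 4, with invariant factors (1,1,1,1).

Now H_k = ker ∂_k / im ∂_{k+1}, so:

  H_0: rank C_0 − rank ∂_1 = 9 − 8 = 1, and the invariant factors of ∂_1 are all 1, so H_0 = Z.
  H_1: rank ker ∂_1 − rank ∂_2 = (15 − 8) − 4 = 3, and the invariant factors of ∂_2 are all 1, so H_1 = Z^3.
  H_2: rank ker ∂_2 − rank ∂_3 = (4 − 4) − 0 = 0, and there is no ∂_3, so H_2 = 0.

Hence the Betti numbers are b_0 = 1, b_1 = 3, b_2 = 0.

b_0 = 1, b_1 = 3, b_2 = 0.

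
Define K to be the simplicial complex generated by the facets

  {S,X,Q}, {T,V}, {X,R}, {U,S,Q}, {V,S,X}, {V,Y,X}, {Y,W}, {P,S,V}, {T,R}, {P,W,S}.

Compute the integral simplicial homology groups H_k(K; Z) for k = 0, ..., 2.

We work with the vertex ordering P < Q < R < S < T < U < V < W < X < Y. The simplices of K, each written with vertices in increasing order, are:

  0-simplices (10): P, Q, R, S, T, U, V, W, X, Y
  1-simplices (17): PS, PV, PW, QS, QU, QX, RT, RX, SU, SV, SW, SX, TV, VX, VY, WY, XY
  2-simplices (6): PSV, PSW, QSU, QSX, SVX, VXY

Hence C_0 ≅ Z^10, C_1 ≅ Z^17, C_2 ≅ Z^6.

The boundary map ∂_1: C_1 → C_0 maps an edge to its endpoints' difference, ∂[p,q] = q − p. For instance
  ∂SU = U − S.
The 10×17 boundary matrix has rank 9 and Smith normal form diag(1,1,1,1,1,1,1,1,1).

The boundary map ∂_2: C_2 → C_1 sends each 2-simplex [p,q,r] to [q,r] − [p,r] + [p,q]. For instance
  ∂SVX = VX − SX + SV,
  ∂PSV = SV − PV + PS.
The 17×6 boundary matrix has rank 6 and Smith normal form diag(1,1,1,1,1,1).

Reading off H_k = ker ∂_k / im ∂_{k+1}:

  H_0: rank C_0 − rank ∂_1 = 10 − 9 = 1, and the invariant factors of ∂_1 are all 1, so H_0 ≅ Z.
  H_1: rank ker ∂_1 − rank ∂_2 = (17 − 9) − 6 = 2, and the invariant factors of ∂_2 are all 1, so H_1 ≅ Z^2.
  H_2: rank ker ∂_2 − rank ∂_3 = (6 − 6) − 0 = 0, and there is no ∂_3, so H_2 ≅ 0.

As a check, the Euler characteristic is 10 − 17 + 6 = -1, which agrees with 1 − 2 + 0 = -1.

H_0 = Z,  H_1 = Z^2,  H_2 = 0.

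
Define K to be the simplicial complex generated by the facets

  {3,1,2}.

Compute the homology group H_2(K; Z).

H_2 ≅ 0.

Order the vertices as 1 < 2 < 3. Listing each simplex with vertices in this order, K has dimension 2 with simplices:

  0-simplices (3): [1], [2], [3]
  1-simplices (3): [1,2], [1,3], [2,3]
  2-simplices (1): [1,2,3]

giving chain groups C_0 ≅ Z^3, C_1 ≅ Z^3, C_2 ≅ Z^1.

∂_1: C_1 → C_0 sends each edge [p,q] (with p < q) to q − p. For instance
  ∂[1,2] = [2] − [1].
The 3×3 boundary matrix has rank 2 and Smith normal form diag(1,1).

Boundary ∂_2: C_2 → C_1 sends each 2-simplex [p,q,r] to [q,r] − [p,r] + [p,q]. For instance
  ∂[1,2,3] = [2,3] − [1,3] + [1,2].
The 3×1 boundary matrix has rank 1 and Smith normal form diag(1).

Now H_k = ker ∂_k / im ∂_{k+1}, so:

  H_2: rank ker ∂_2 − rank ∂_3 = (1 − 1) − 0 = 0, and there is no ∂_3, so H_2 = 0.

(K is a triangulation of the 2-simplex.)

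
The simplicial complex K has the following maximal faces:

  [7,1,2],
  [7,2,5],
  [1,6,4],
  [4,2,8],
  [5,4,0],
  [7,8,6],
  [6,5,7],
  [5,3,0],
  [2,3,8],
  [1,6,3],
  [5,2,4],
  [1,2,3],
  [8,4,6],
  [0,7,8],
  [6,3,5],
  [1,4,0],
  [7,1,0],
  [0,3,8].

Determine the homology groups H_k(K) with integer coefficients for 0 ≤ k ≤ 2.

Take the total order 0 < 1 < 2 < 3 < 4 < 5 < 6 < 7 < 8 on the vertex set. Then K (dimension 2) consists of the simplices:

  0-simplices (9): [0], [1], [2], [3], [4], [5], [6], [7], [8]
  1-simplices (27): (27 of them)
  2-simplices (18): [0,1,4], [0,1,7], [0,3,5], [0,3,8], [0,4,5], [0,7,8], [1,2,3], [1,2,7], [1,3,6], [1,4,6], [2,3,8], [2,4,5], [2,4,8], [2,5,7], [3,5,6], [4,6,8], [5,6,7], [6,7,8]

giving chain groups C_0 ≅ Z^9, C_1 ≅ Z^27, C_2 ≅ Z^18.

Boundary ∂_1: C_1 → C_0 is given by ∂[p,q] = [q] − [p].
The resulting 9×27 matrix has rank 8, and its Smith normal form has invariant factors (1,1,1,1,1,1,1,1).

The boundary map ∂_2: C_2 → C_1 maps a triangle to the signed sum of its edges. For instance
  ∂[0,1,7] = [1,7] − [0,7] + [0,1],
  ∂[6,7,8] = [7,8] − [6,8] + [6,7].
The resulting 27×18 matrix has rank 17, and its Smith normal form has invariant factors (1,1,1,1,1,1,1,1,1,1,1,1,1,1,1,1,1).

Now H_k = ker ∂_k / im ∂_{k+1}, so:

  H_0: rank C_0 − rank ∂_1 = 9 − 8 = 1, and the invariant factors of ∂_1 are all 1, so H_0 = Z.
  H_1: rank ker ∂_1 − rank ∂_2 = (27 − 8) − 17 = 2, and the invariant factors of ∂_2 are all 1, so H_1 = Z^2.
  H_2: rank ker ∂_2 − rank ∂_3 = (18 − 17) − 0 = 1, and there is no ∂_3, so H_2 = Z.

As a check, the Euler characteristic is 9 − 27 + 18 = 0, which agrees with 1 − 2 + 1 = 0.

H_0 ≅ Z,  H_1 ≅ Z^2,  H_2 ≅ Z.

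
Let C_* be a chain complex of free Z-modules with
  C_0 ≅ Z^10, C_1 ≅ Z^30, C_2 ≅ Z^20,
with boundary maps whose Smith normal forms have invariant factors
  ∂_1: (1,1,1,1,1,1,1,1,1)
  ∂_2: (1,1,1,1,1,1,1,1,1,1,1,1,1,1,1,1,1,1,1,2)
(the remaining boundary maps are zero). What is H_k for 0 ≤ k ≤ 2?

H_0: b_0 = 10 − 0 − 9 = 1; torsion from ∂_1 factors > 1: none. So H_0 ≅ Z.
H_1: b_1 = 30 − 9 − 20 = 1; torsion from ∂_2 factors > 1: [2]. So H_1 ≅ Z ⊕ Z_2.
H_2: b_2 = 20 − 20 − 0 = 0; torsion from ∂_3 factors > 1: none. So H_2 ≅ 0.

H_0 ≅ Z,  H_1 ≅ Z ⊕ Z_2,  H_2 = 0.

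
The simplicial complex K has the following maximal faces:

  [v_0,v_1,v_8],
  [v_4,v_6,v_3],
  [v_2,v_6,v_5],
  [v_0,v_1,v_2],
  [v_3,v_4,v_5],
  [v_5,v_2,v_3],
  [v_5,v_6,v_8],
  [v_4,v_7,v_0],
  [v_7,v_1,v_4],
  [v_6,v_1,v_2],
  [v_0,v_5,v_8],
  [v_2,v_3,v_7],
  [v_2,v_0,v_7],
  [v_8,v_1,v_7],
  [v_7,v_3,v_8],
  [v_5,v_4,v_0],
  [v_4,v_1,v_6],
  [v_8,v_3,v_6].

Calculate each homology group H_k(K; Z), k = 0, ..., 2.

H_0 = Z,  H_1 = Z ⊕ Z/2,  H_2 = 0.

K has 9 vertices, 27 edges, 18 triangles.
rank ∂_0 = 0, rank ∂_1 = 8 ⇒ b_0 = 9 − 0 − 8 = 1; all invariant factors of ∂_1 are 1 so no torsion. So H_0 ≅ Z.
rank ∂_1 = 8, rank ∂_2 = 18 ⇒ b_1 = 27 − 8 − 18 = 1; ∂_2 has invariant factor(s) [2] giving torsion. So H_1 ≅ Z ⊕ Z/2.
rank ∂_2 = 18, rank ∂_3 = 0 ⇒ b_2 = 18 − 18 − 0 = 0. So H_2 ≅ 0.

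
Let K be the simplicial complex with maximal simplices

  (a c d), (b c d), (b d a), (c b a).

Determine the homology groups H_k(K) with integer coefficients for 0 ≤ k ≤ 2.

H_0 = Z,  H_1 = 0,  H_2 = Z.

Order the vertices as a < b < c < d. Listing each simplex with vertices in this order, K has dimension 2 with simplices:

  0-simplices (4): a, b, c, d
  1-simplices (6): ab, ac, ad, bc, bd, cd
  2-simplices (4): abc, abd, acd, bcd

Hence C_0 ≅ Z^4, C_1 ≅ Z^6, C_2 ≅ Z^4.

The boundary map ∂_1: C_1 → C_0 sends each edge [p,q] (with p < q) to q − p.
The 4×6 boundary matrix has rank 3 and Smith normal form diag(1,1,1).

∂_2: C_2 → C_1 sends each 2-simplex [p,q,r] to [q,r] − [p,r] + [p,q]. For instance
  ∂abc = bc − ac + ab,
  ∂acd = cd − ad + ac.
This gives a 6×4 integer matrix of rank 3; reducing to Smith normal form yields diagonal entries (1,1,1).

Computing H_k = (kernel of ∂_k) / (image of ∂_{k+1}):

  H_0: rank C_0 − rank ∂_1 = 4 − 3 = 1, and the invariant factors of ∂_1 are all 1, so H_0 = Z.
  H_1: rank ker ∂_1 − rank ∂_2 = (6 − 3) − 3 = 0, and the invariant factors of ∂_2 are all 1, so H_1 = 0.
  H_2: rank ker ∂_2 − rank ∂_3 = (4 − 3) − 0 = 1, and there is no ∂_3, so H_2 = Z.

As a check, the Euler characteristic is 4 − 6 + 4 = 2, which agrees with 1 − 0 + 1 = 2.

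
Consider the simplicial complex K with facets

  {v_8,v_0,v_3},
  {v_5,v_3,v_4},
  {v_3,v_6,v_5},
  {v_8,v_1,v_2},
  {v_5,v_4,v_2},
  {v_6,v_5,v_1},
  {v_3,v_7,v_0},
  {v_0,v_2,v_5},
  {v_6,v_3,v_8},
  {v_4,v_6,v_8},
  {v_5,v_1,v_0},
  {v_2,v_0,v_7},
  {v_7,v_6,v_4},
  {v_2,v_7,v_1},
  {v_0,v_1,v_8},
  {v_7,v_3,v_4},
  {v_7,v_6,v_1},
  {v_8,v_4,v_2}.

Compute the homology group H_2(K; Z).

H_2 ≅ 0.

Fix the vertex order v_0 < v_1 < v_2 < v_3 < v_4 < v_5 < v_6 < v_7 < v_8 and write every simplex with vertices in increasing order. Then dim K = 2 and the simplices of K are:

  0-simplices (9): [v_0], [v_1], [v_2], [v_3], [v_4], [v_5], [v_6], [v_7], [v_8]
  1-simplices (27): (27 of them)
  2-simplices (18): (18 of them)

so the chain groups are C_0 ≅ Z^9, C_1 ≅ Z^27, C_2 ≅ Z^18.

The boundary map ∂_1: C_1 → C_0 maps an edge to its endpoints' difference, ∂[p,q] = q − p. For instance
  ∂[v_2,v_4] = [v_4] − [v_2].
The resulting 9×27 matrix has rank 8, and its Smith normal form has invariant factors (1,1,1,1,1,1,1,1).

∂_2: C_2 → C_1 sends each 2-simplex [p,q,r] to [q,r] − [p,r] + [p,q]. For instance
  ∂[v_1,v_2,v_7] = [v_2,v_7] − [v_1,v_7] + [v_1,v_2],
  ∂[v_1,v_2,v_8] = [v_2,v_8] − [v_1,v_8] + [v_1,v_2].
The 27×18 boundary matrix has rank 18 and Smith normal form diag(1,1,1,1,1,1,1,1,1,1,1,1,1,1,1,1,1,2).

Now H_k = ker ∂_k / im ∂_{k+1}, so:

  H_2: rank ker ∂_2 − rank ∂_3 = (18 − 18) − 0 = 0, and there is no ∂_3, so H_2 = 0.

(K is a triangulation of the Klein bottle.)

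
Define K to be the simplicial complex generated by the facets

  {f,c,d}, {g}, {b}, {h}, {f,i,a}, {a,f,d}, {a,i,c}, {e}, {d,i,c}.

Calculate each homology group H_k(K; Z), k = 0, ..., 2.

K has 9 vertices, 10 edges, 5 triangles.
rank ∂_0 = 0, rank ∂_1 = 4 ⇒ b_0 = 9 − 0 − 4 = 5; all invariant factors of ∂_1 are 1 so no torsion. So H_0 ≅ Z^5.
rank ∂_1 = 4, rank ∂_2 = 5 ⇒ b_1 = 10 − 4 − 5 = 1; all invariant factors of ∂_2 are 1 so no torsion. So H_1 ≅ Z.
rank ∂_2 = 5, rank ∂_3 = 0 ⇒ b_2 = 5 − 5 − 0 = 0. So H_2 ≅ 0.

H_0 = Z^5,  H_1 = Z,  H_2 = 0.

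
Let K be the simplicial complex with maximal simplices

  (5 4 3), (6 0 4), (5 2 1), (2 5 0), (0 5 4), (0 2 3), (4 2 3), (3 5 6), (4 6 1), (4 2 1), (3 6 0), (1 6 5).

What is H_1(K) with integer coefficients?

Fix the vertex order 0 < 1 < 2 < 3 < 4 < 5 < 6 and write every simplex with vertices in increasing order. Then dim K = 2 and the simplices of K are:

  0-simplices (7): [0], [1], [2], [3], [4], [5], [6]
  1-simplices (18): [0,2], [0,3], [0,4], [0,5], [0,6], [1,2], [1,4], [1,5], [1,6], [2,3], [2,4], [2,5], [3,4], [3,5], [3,6], [4,5], [4,6], [5,6]
  2-simplices (12): [0,2,3], [0,2,5], [0,3,6], [0,4,5], [0,4,6], [1,2,4], [1,2,5], [1,4,6], [1,5,6], [2,3,4], [3,4,5], [3,5,6]

giving chain groups C_0 ≅ Z^7, C_1 ≅ Z^18, C_2 ≅ Z^12.

Boundary ∂_1: C_1 → C_0 is given by ∂[p,q] = [q] − [p].
This gives a 7×18 integer matrix of rank 6; reducing to Smith normal form yields diagonal entries (1,1,1,1,1,1).

∂_2: C_2 → C_1 maps a triangle to the signed sum of its edges. For instance
  ∂[2,3,4] = [3,4] − [2,4] + [2,3],
  ∂[0,2,5] = [2,5] − [0,5] + [0,2].
This gives a 18×12 integer matrix of rank 12; reducing to Smith normal form yields diagonal entries (1,1,1,1,1,1,1,1,1,1,1,2).

Reading off H_k = ker ∂_k / im ∂_{k+1}:

  H_1: rank ker ∂_1 − rank ∂_2 = (18 − 6) − 12 = 0, and ∂_2 has invariant factor 2 > 1, so H_1 ≅ Z/2.

H_1 = Z/2.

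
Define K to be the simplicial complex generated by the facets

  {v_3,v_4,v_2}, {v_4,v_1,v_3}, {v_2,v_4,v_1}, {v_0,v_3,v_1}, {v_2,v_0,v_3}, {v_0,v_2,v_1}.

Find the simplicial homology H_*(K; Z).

Order the vertices as v_0 < v_1 < v_2 < v_3 < v_4. Listing each simplex with vertices in this order, K has dimension 2 with simplices:

  0-simplices (5): [v_0], [v_1], [v_2], [v_3], [v_4]
  1-simplices (9): [v_0,v_1], [v_0,v_2], [v_0,v_3], [v_1,v_2], [v_1,v_3], [v_1,v_4], [v_2,v_3], [v_2,v_4], [v_3,v_4]
  2-simplices (6): [v_0,v_1,v_2], [v_0,v_1,v_3], [v_0,v_2,v_3], [v_1,v_2,v_4], [v_1,v_3,v_4], [v_2,v_3,v_4]

giving chain groups C_0 ≅ Z^5, C_1 ≅ Z^9, C_2 ≅ Z^6.

Boundary ∂_1: C_1 → C_0 sends each edge [p,q] (with p < q) to q − p. For instance
  ∂[v_1,v_3] = [v_3] − [v_1].
The 5×9 boundary matrix has rank 4 and Smith normal form diag(1,1,1,1).

Boundary ∂_2: C_2 → C_1 acts by ∂[p,q,r] = [q,r] − [p,r] + [p,q]. For instance
  ∂[v_0,v_1,v_3] = [v_1,v_3] − [v_0,v_3] + [v_0,v_1],
  ∂[v_1,v_2,v_4] = [v_2,v_4] − [v_1,v_4] + [v_1,v_2].
The resulting 9×6 matrix has rank 5, and its Smith normal form has invariant factors (1,1,1,1,1).

Computing H_k = (kernel of ∂_k) / (image of ∂_{k+1}):

  H_0: rank C_0 − rank ∂_1 = 5 − 4 = 1, and the invariant factors of ∂_1 are all 1, so H_0 ≅ Z.
  H_1: rank ker ∂_1 − rank ∂_2 = (9 − 4) − 5 = 0, and the invariant factors of ∂_2 are all 1, so H_1 ≅ 0.
  H_2: rank ker ∂_2 − rank ∂_3 = (6 − 5) − 0 = 1, and there is no ∂_3, so H_2 ≅ Z.

H_0 = Z,  H_1 = 0,  H_2 = Z.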